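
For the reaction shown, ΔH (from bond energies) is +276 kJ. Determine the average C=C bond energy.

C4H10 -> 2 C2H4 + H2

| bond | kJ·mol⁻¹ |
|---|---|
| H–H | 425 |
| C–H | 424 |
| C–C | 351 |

Let D be the C=C bond energy.
Σ(broken) = 3×351 + 10×424 = 5293
Σ(formed) = 8×424 + 2×D + 1×425 = 3817 + 2D
ΔH = Σ(broken) − Σ(formed) = (5293) − (3817 + 2D) = +1476 − 2D
Setting this equal to +276 kJ gives 2D = 1200, so D = 600 kJ/mol.

D(C=C) ≈ 600 kJ/mol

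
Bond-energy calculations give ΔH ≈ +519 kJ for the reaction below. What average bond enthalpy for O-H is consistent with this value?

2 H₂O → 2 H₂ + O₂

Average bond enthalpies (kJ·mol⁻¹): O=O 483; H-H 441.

D(O-H) ≈ 471 kJ/mol

Let D be the O-H bond energy.
Σ(broken) = 4×D = 4D
Σ(formed) = 2×441 + 1×483 = 1365
ΔH = Σ(broken) − Σ(formed) = (4D) − (1365) = −1365 + 4D
Setting this equal to +519 kJ gives 4D = 1884, so D = 471 kJ/mol.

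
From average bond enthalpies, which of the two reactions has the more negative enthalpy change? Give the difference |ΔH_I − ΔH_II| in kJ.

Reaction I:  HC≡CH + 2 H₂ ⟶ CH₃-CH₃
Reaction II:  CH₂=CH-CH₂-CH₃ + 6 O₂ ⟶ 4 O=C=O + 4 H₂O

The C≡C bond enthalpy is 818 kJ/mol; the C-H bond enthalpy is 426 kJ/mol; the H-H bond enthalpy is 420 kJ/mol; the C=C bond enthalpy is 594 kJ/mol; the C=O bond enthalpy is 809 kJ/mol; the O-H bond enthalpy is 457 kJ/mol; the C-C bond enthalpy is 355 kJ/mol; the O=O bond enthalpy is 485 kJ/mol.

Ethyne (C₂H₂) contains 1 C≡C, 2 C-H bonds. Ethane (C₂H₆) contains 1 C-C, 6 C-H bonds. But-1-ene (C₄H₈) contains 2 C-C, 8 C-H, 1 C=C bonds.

Reaction II, by 2105 kJ

Reaction I:
  Bonds broken (reactants):
    C≡C: 1 × 818 = 818
    C-H: 2 × 426 = 852
    H-H: 2 × 420 = 840
    Σ(broken) = 2510 kJ
  Bonds formed (products):
    C-C: 1 × 355 = 355
    C-H: 6 × 426 = 2556
    Σ(formed) = 2911 kJ
  ΔH_I = 2510 − 2911 = −401 kJ
Reaction II:
  Bonds broken (reactants):
    C-C: 2 × 355 = 710
    C-H: 8 × 426 = 3408
    C=C: 1 × 594 = 594
    O=O: 6 × 485 = 2910
    Σ(broken) = 7622 kJ
  Bonds formed (products):
    C=O: 8 × 809 = 6472
    O-H: 8 × 457 = 3656
    Σ(formed) = 10128 kJ
  ΔH_II = 7622 − 10128 = −2506 kJ
ΔH_I − ΔH_II = +2105 kJ, so reaction II has the more negative ΔH; |ΔH_I − ΔH_II| = 2105 kJ.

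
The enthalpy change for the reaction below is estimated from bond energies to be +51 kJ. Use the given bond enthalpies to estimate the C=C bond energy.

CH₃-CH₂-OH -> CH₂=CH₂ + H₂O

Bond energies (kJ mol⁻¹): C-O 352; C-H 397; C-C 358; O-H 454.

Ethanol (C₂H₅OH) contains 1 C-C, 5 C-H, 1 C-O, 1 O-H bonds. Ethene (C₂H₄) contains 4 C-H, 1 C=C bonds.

Let D be the C=C bond energy.
Σ(broken) = 1×358 + 5×397 + 1×352 + 1×454 = 3149
Σ(formed) = 4×397 + 1×D + 2×454 = 2496 + D
ΔH = Σ(broken) − Σ(formed) = (3149) − (2496 + D) = +653 − D
Setting this equal to +51 kJ gives D = 602 kJ/mol.

D(C=C) ≈ 602 kJ/mol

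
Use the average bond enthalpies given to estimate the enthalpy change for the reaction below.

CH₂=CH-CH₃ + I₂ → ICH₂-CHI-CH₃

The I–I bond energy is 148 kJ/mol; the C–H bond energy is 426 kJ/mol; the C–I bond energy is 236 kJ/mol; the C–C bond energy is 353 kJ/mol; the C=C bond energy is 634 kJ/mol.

Bonds broken (reactants):
  C–C: 1 × 353 = 353
  C–H: 6 × 426 = 2556
  C=C: 1 × 634 = 634
  I–I: 1 × 148 = 148
  Σ(broken) = 3691 kJ
Bonds formed (products):
  C–C: 2 × 353 = 706
  C–H: 6 × 426 = 2556
  C–I: 2 × 236 = 472
  Σ(formed) = 3734 kJ
ΔH = Σ(broken) − Σ(formed) = 3691 − 3734 = −43 kJ

ΔH ≈ −43 kJ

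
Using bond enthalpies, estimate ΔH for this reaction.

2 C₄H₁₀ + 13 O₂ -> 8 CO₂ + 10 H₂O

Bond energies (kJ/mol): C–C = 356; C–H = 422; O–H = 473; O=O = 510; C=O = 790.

Bonds broken (reactants):
  C–C: 6 × 356 = 2136
  C–H: 20 × 422 = 8440
  O=O: 13 × 510 = 6630
  Σ(broken) = 17206 kJ
Bonds formed (products):
  C=O: 16 × 790 = 12640
  O–H: 20 × 473 = 9460
  Σ(formed) = 22100 kJ
ΔH = Σ(broken) − Σ(formed) = 17206 − 22100 = −4894 kJ

ΔH ≈ −4894 kJ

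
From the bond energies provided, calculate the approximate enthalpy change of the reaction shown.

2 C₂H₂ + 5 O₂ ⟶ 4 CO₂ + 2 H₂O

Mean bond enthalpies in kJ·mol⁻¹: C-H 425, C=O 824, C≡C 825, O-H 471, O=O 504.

ΔH ≈ −2606 kJ

Bonds broken (reactants):
  C≡C: 2 × 825 = 1650
  C-H: 4 × 425 = 1700
  O=O: 5 × 504 = 2520
  Σ(broken) = 5870 kJ
Bonds formed (products):
  C=O: 8 × 824 = 6592
  O-H: 4 × 471 = 1884
  Σ(formed) = 8476 kJ
ΔH = Σ(broken) − Σ(formed) = 5870 − 8476 = −2606 kJ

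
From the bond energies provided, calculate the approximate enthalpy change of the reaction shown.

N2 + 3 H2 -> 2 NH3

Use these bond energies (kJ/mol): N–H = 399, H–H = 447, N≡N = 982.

Bonds broken (reactants):
  H–H: 3 × 447 = 1341
  N≡N: 1 × 982 = 982
  Σ(broken) = 2323 kJ
Bonds formed (products):
  N–H: 6 × 399 = 2394
  Σ(formed) = 2394 kJ
ΔH = Σ(broken) − Σ(formed) = 2323 − 2394 = −71 kJ

ΔH ≈ −71 kJ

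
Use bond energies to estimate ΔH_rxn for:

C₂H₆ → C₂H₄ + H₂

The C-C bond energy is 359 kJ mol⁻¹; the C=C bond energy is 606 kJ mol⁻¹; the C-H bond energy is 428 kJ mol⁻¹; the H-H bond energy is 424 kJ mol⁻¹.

ΔH ≈ +185 kJ

Bonds broken (reactants):
  C-C: 1 × 359 = 359
  C-H: 6 × 428 = 2568
  Σ(broken) = 2927 kJ
Bonds formed (products):
  C-H: 4 × 428 = 1712
  C=C: 1 × 606 = 606
  H-H: 1 × 424 = 424
  Σ(formed) = 2742 kJ
ΔH = Σ(broken) − Σ(formed) = 2927 − 2742 = +185 kJ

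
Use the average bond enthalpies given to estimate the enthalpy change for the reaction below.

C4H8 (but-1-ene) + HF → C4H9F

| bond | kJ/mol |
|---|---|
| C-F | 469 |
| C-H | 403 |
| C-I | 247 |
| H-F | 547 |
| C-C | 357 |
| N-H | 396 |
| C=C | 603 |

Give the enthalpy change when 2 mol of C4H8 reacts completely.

Bonds broken (reactants):
  C-C: 2 × 357 = 714
  C-H: 8 × 403 = 3224
  C=C: 1 × 603 = 603
  H-F: 1 × 547 = 547
  Σ(broken) = 5088 kJ
Bonds formed (products):
  C-C: 3 × 357 = 1071
  C-F: 1 × 469 = 469
  C-H: 9 × 403 = 3627
  Σ(formed) = 5167 kJ
ΔH = Σ(broken) − Σ(formed) = 5088 − 5167 = −79 kJ
For 2× the reaction as written: 2 × (−79) = −158 kJ

ΔH = −158 kJ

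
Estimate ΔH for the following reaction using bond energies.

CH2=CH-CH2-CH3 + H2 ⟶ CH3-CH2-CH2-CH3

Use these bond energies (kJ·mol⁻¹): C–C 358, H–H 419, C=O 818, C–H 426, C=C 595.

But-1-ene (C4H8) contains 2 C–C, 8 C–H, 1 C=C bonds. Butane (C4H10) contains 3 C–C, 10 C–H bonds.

ΔH ≈ −196 kJ

Bonds broken (reactants):
  C–C: 2 × 358 = 716
  C–H: 8 × 426 = 3408
  C=C: 1 × 595 = 595
  H–H: 1 × 419 = 419
  Σ(broken) = 5138 kJ
Bonds formed (products):
  C–C: 3 × 358 = 1074
  C–H: 10 × 426 = 4260
  Σ(formed) = 5334 kJ
ΔH = Σ(broken) − Σ(formed) = 5138 − 5334 = −196 kJ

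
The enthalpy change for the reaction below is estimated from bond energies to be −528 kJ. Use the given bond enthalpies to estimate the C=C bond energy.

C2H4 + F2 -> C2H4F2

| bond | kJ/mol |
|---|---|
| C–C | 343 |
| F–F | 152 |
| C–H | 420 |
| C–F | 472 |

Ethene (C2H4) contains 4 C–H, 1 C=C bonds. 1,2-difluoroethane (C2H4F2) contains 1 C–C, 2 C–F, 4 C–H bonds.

Let D be the C=C bond energy.
Σ(broken) = 4×420 + 1×D + 1×152 = 1832 + D
Σ(formed) = 1×343 + 2×472 + 4×420 = 2967
ΔH = Σ(broken) − Σ(formed) = (1832 + D) − (2967) = −1135 + D
Setting this equal to −528 kJ gives D = 607 kJ/mol.

D(C=C) ≈ 607 kJ/mol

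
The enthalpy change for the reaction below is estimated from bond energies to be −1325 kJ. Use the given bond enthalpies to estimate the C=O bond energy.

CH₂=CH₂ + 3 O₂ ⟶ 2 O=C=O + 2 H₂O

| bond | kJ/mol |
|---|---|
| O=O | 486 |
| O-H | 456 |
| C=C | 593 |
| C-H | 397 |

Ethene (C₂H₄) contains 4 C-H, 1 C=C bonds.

Let D be the C=O bond energy.
Σ(broken) = 4×397 + 1×593 + 3×486 = 3639
Σ(formed) = 4×D + 4×456 = 1824 + 4D
ΔH = Σ(broken) − Σ(formed) = (3639) − (1824 + 4D) = +1815 − 4D
Setting this equal to −1325 kJ gives 4D = 3140, so D = 785 kJ/mol.

D(C=O) ≈ 785 kJ/mol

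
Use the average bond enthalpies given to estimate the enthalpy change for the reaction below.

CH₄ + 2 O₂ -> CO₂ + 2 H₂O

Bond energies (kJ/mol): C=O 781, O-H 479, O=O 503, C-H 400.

ΔH ≈ −872 kJ

Bonds broken (reactants):
  C-H: 4 × 400 = 1600
  O=O: 2 × 503 = 1006
  Σ(broken) = 2606 kJ
Bonds formed (products):
  C=O: 2 × 781 = 1562
  O-H: 4 × 479 = 1916
  Σ(formed) = 3478 kJ
ΔH = Σ(broken) − Σ(formed) = 2606 − 3478 = −872 kJ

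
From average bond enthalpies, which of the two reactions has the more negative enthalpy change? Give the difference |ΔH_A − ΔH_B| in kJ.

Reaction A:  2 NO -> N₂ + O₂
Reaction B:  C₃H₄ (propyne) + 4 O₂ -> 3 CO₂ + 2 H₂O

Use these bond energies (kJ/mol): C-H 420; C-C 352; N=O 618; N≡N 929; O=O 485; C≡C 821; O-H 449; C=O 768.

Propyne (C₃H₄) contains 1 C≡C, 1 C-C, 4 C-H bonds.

Reaction B, by 1433 kJ

Reaction A:
  Bonds broken (reactants):
    N=O: 2 × 618 = 1236
    Σ(broken) = 1236 kJ
  Bonds formed (products):
    N≡N: 1 × 929 = 929
    O=O: 1 × 485 = 485
    Σ(formed) = 1414 kJ
  ΔH_A = 1236 − 1414 = −178 kJ
Reaction B:
  Bonds broken (reactants):
    C≡C: 1 × 821 = 821
    C-C: 1 × 352 = 352
    C-H: 4 × 420 = 1680
    O=O: 4 × 485 = 1940
    Σ(broken) = 4793 kJ
  Bonds formed (products):
    C=O: 6 × 768 = 4608
    O-H: 4 × 449 = 1796
    Σ(formed) = 6404 kJ
  ΔH_B = 4793 − 6404 = −1611 kJ
ΔH_A − ΔH_B = +1433 kJ, so reaction B has the more negative ΔH; |ΔH_A − ΔH_B| = 1433 kJ.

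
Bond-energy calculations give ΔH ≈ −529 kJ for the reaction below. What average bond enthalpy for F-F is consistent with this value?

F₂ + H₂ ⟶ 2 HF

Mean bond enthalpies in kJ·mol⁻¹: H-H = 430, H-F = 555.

D(F-F) ≈ 151 kJ/mol

Let D be the F-F bond energy.
Σ(broken) = 1×D + 1×430 = 430 + D
Σ(formed) = 2×555 = 1110
ΔH = Σ(broken) − Σ(formed) = (430 + D) − (1110) = −680 + D
Setting this equal to −529 kJ gives D = 151 kJ/mol.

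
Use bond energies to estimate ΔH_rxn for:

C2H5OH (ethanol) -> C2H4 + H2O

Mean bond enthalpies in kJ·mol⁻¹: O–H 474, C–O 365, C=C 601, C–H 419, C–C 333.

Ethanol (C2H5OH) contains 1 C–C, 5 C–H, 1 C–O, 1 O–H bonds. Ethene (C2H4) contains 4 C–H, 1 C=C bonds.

ΔH ≈ +42 kJ

Bonds broken (reactants):
  C–C: 1 × 333 = 333
  C–H: 5 × 419 = 2095
  C–O: 1 × 365 = 365
  O–H: 1 × 474 = 474
  Σ(broken) = 3267 kJ
Bonds formed (products):
  C–H: 4 × 419 = 1676
  C=C: 1 × 601 = 601
  O–H: 2 × 474 = 948
  Σ(formed) = 3225 kJ
ΔH = Σ(broken) − Σ(formed) = 3267 − 3225 = +42 kJ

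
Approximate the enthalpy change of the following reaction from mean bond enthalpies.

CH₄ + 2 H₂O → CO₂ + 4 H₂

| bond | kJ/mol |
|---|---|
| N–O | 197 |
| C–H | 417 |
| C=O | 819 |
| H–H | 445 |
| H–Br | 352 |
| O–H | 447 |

ΔH ≈ +38 kJ

Bonds broken (reactants):
  C–H: 4 × 417 = 1668
  O–H: 4 × 447 = 1788
  Σ(broken) = 3456 kJ
Bonds formed (products):
  C=O: 2 × 819 = 1638
  H–H: 4 × 445 = 1780
  Σ(formed) = 3418 kJ
ΔH = Σ(broken) − Σ(formed) = 3456 − 3418 = +38 kJ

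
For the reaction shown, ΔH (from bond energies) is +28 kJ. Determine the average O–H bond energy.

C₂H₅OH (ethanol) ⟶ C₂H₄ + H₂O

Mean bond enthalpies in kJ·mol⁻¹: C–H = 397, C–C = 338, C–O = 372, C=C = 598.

D(O–H) ≈ 481 kJ/mol

Let D be the O–H bond energy.
Σ(broken) = 1×338 + 5×397 + 1×372 + 1×D = 2695 + D
Σ(formed) = 4×397 + 1×598 + 2×D = 2186 + 2D
ΔH = Σ(broken) − Σ(formed) = (2695 + D) − (2186 + 2D) = +509 − D
Setting this equal to +28 kJ gives D = 481 kJ/mol.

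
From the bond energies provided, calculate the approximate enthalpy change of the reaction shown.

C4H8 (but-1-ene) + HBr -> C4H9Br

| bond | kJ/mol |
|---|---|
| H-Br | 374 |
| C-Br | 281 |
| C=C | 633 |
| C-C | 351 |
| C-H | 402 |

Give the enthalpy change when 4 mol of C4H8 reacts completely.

ΔH = −108 kJ

Bonds broken (reactants):
  C-C: 2 × 351 = 702
  C-H: 8 × 402 = 3216
  C=C: 1 × 633 = 633
  H-Br: 1 × 374 = 374
  Σ(broken) = 4925 kJ
Bonds formed (products):
  C-Br: 1 × 281 = 281
  C-C: 3 × 351 = 1053
  C-H: 9 × 402 = 3618
  Σ(formed) = 4952 kJ
ΔH = Σ(broken) − Σ(formed) = 4925 − 4952 = −27 kJ
For 4× the reaction as written: 4 × (−27) = −108 kJ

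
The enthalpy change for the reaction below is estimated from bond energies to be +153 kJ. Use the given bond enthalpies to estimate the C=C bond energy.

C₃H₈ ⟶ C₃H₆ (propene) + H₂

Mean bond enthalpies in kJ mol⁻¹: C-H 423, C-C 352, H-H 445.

D(C=C) ≈ 600 kJ/mol

Let D be the C=C bond energy.
Σ(broken) = 2×352 + 8×423 = 4088
Σ(formed) = 1×352 + 6×423 + 1×D + 1×445 = 3335 + D
ΔH = Σ(broken) − Σ(formed) = (4088) − (3335 + D) = +753 − D
Setting this equal to +153 kJ gives D = 600 kJ/mol.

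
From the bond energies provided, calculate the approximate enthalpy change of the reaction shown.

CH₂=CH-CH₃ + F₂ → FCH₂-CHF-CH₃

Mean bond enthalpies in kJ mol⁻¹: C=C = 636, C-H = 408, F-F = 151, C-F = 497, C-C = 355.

Bonds broken (reactants):
  C-C: 1 × 355 = 355
  C-H: 6 × 408 = 2448
  C=C: 1 × 636 = 636
  F-F: 1 × 151 = 151
  Σ(broken) = 3590 kJ
Bonds formed (products):
  C-C: 2 × 355 = 710
  C-F: 2 × 497 = 994
  C-H: 6 × 408 = 2448
  Σ(formed) = 4152 kJ
ΔH = Σ(broken) − Σ(formed) = 3590 − 4152 = −562 kJ

ΔH ≈ −562 kJ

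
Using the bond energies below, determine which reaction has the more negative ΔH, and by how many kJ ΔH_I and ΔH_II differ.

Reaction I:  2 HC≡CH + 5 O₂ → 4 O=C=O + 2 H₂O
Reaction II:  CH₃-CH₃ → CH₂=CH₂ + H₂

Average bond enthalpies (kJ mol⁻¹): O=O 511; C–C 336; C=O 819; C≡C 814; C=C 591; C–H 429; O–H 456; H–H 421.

Reaction I, by 2659 kJ

Reaction I:
  Bonds broken (reactants):
    C≡C: 2 × 814 = 1628
    C–H: 4 × 429 = 1716
    O=O: 5 × 511 = 2555
    Σ(broken) = 5899 kJ
  Bonds formed (products):
    C=O: 8 × 819 = 6552
    O–H: 4 × 456 = 1824
    Σ(formed) = 8376 kJ
  ΔH_I = 5899 − 8376 = −2477 kJ
Reaction II:
  Bonds broken (reactants):
    C–C: 1 × 336 = 336
    C–H: 6 × 429 = 2574
    Σ(broken) = 2910 kJ
  Bonds formed (products):
    C–H: 4 × 429 = 1716
    C=C: 1 × 591 = 591
    H–H: 1 × 421 = 421
    Σ(formed) = 2728 kJ
  ΔH_II = 2910 − 2728 = +182 kJ
ΔH_I − ΔH_II = −2659 kJ, so reaction I has the more negative ΔH; |ΔH_I − ΔH_II| = 2659 kJ.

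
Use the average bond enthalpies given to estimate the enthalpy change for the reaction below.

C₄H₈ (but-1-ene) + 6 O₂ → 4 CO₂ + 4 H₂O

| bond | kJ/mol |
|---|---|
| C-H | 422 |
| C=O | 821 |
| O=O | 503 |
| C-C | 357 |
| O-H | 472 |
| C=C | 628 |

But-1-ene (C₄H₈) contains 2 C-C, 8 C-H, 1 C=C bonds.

ΔH ≈ −2608 kJ

Bonds broken (reactants):
  C-C: 2 × 357 = 714
  C-H: 8 × 422 = 3376
  C=C: 1 × 628 = 628
  O=O: 6 × 503 = 3018
  Σ(broken) = 7736 kJ
Bonds formed (products):
  C=O: 8 × 821 = 6568
  O-H: 8 × 472 = 3776
  Σ(formed) = 10344 kJ
ΔH = Σ(broken) − Σ(formed) = 7736 − 10344 = −2608 kJ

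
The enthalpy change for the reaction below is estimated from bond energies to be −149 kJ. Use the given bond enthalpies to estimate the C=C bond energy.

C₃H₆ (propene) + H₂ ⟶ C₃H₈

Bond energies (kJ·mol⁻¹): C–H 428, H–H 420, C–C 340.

D(C=C) ≈ 627 kJ/mol

Let D be the C=C bond energy.
Σ(broken) = 1×340 + 6×428 + 1×D + 1×420 = 3328 + D
Σ(formed) = 2×340 + 8×428 = 4104
ΔH = Σ(broken) − Σ(formed) = (3328 + D) − (4104) = −776 + D
Setting this equal to −149 kJ gives D = 627 kJ/mol.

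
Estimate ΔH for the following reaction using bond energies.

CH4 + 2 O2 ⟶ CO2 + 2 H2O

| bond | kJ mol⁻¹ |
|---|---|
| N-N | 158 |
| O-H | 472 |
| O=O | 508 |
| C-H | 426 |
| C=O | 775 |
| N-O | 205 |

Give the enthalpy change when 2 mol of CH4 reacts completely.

ΔH = −1436 kJ

Bonds broken (reactants):
  C-H: 4 × 426 = 1704
  O=O: 2 × 508 = 1016
  Σ(broken) = 2720 kJ
Bonds formed (products):
  C=O: 2 × 775 = 1550
  O-H: 4 × 472 = 1888
  Σ(formed) = 3438 kJ
ΔH = Σ(broken) − Σ(formed) = 2720 − 3438 = −718 kJ
For 2× the reaction as written: 2 × (−718) = −1436 kJ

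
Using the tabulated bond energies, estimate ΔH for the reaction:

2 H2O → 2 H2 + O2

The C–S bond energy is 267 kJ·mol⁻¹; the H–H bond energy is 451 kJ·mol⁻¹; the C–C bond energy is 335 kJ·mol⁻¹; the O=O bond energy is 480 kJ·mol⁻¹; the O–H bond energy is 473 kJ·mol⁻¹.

ΔH ≈ +510 kJ

Bonds broken (reactants):
  O–H: 4 × 473 = 1892
  Σ(broken) = 1892 kJ
Bonds formed (products):
  H–H: 2 × 451 = 902
  O=O: 1 × 480 = 480
  Σ(formed) = 1382 kJ
ΔH = Σ(broken) − Σ(formed) = 1892 − 1382 = +510 kJ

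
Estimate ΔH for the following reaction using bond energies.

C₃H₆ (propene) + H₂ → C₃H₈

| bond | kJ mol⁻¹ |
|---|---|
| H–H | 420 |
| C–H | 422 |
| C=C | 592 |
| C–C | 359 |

Bonds broken (reactants):
  C–C: 1 × 359 = 359
  C–H: 6 × 422 = 2532
  C=C: 1 × 592 = 592
  H–H: 1 × 420 = 420
  Σ(broken) = 3903 kJ
Bonds formed (products):
  C–C: 2 × 359 = 718
  C–H: 8 × 422 = 3376
  Σ(formed) = 4094 kJ
ΔH = Σ(broken) − Σ(formed) = 3903 − 4094 = −191 kJ

ΔH ≈ −191 kJ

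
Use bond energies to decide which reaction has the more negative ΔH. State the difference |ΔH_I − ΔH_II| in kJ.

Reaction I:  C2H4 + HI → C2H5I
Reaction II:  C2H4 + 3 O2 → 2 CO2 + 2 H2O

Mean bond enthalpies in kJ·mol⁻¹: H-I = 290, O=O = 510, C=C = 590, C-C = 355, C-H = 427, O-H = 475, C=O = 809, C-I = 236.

Reaction II, by 1170 kJ

Reaction I:
  Bonds broken (reactants):
    C-H: 4 × 427 = 1708
    C=C: 1 × 590 = 590
    H-I: 1 × 290 = 290
    Σ(broken) = 2588 kJ
  Bonds formed (products):
    C-C: 1 × 355 = 355
    C-H: 5 × 427 = 2135
    C-I: 1 × 236 = 236
    Σ(formed) = 2726 kJ
  ΔH_I = 2588 − 2726 = −138 kJ
Reaction II:
  Bonds broken (reactants):
    C-H: 4 × 427 = 1708
    C=C: 1 × 590 = 590
    O=O: 3 × 510 = 1530
    Σ(broken) = 3828 kJ
  Bonds formed (products):
    C=O: 4 × 809 = 3236
    O-H: 4 × 475 = 1900
    Σ(formed) = 5136 kJ
  ΔH_II = 3828 − 5136 = −1308 kJ
ΔH_I − ΔH_II = +1170 kJ, so reaction II has the more negative ΔH; |ΔH_I − ΔH_II| = 1170 kJ.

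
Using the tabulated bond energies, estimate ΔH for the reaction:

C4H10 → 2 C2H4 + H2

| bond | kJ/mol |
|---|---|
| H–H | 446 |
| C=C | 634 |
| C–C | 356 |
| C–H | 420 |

Bonds broken (reactants):
  C–C: 3 × 356 = 1068
  C–H: 10 × 420 = 4200
  Σ(broken) = 5268 kJ
Bonds formed (products):
  C–H: 8 × 420 = 3360
  C=C: 2 × 634 = 1268
  H–H: 1 × 446 = 446
  Σ(formed) = 5074 kJ
ΔH = Σ(broken) − Σ(formed) = 5268 − 5074 = +194 kJ

ΔH ≈ +194 kJ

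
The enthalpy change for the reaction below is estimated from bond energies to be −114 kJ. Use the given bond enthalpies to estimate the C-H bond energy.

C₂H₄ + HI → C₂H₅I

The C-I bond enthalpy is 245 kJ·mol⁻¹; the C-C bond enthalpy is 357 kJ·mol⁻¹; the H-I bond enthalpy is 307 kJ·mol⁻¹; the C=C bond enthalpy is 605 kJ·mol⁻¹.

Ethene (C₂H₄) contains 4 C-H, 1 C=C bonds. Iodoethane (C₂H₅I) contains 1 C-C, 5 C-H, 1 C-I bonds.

D(C-H) ≈ 424 kJ/mol

Let D be the C-H bond energy.
Σ(broken) = 4×D + 1×605 + 1×307 = 912 + 4D
Σ(formed) = 1×357 + 5×D + 1×245 = 602 + 5D
ΔH = Σ(broken) − Σ(formed) = (912 + 4D) − (602 + 5D) = +310 − D
Setting this equal to −114 kJ gives D = 424 kJ/mol.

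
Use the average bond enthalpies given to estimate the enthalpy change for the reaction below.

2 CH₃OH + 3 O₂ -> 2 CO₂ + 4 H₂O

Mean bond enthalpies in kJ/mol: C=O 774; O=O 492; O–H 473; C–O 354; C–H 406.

ΔH ≈ −1314 kJ

Bonds broken (reactants):
  C–H: 6 × 406 = 2436
  C–O: 2 × 354 = 708
  O–H: 2 × 473 = 946
  O=O: 3 × 492 = 1476
  Σ(broken) = 5566 kJ
Bonds formed (products):
  C=O: 4 × 774 = 3096
  O–H: 8 × 473 = 3784
  Σ(formed) = 6880 kJ
ΔH = Σ(broken) − Σ(formed) = 5566 − 6880 = −1314 kJ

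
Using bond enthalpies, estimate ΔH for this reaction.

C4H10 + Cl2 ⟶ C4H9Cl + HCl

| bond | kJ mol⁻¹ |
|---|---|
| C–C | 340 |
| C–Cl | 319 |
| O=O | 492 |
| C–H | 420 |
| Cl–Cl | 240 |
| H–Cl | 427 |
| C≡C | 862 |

ΔH ≈ −86 kJ

Bonds broken (reactants):
  C–C: 3 × 340 = 1020
  C–H: 10 × 420 = 4200
  Cl–Cl: 1 × 240 = 240
  Σ(broken) = 5460 kJ
Bonds formed (products):
  C–C: 3 × 340 = 1020
  C–Cl: 1 × 319 = 319
  C–H: 9 × 420 = 3780
  H–Cl: 1 × 427 = 427
  Σ(formed) = 5546 kJ
ΔH = Σ(broken) − Σ(formed) = 5460 − 5546 = −86 kJ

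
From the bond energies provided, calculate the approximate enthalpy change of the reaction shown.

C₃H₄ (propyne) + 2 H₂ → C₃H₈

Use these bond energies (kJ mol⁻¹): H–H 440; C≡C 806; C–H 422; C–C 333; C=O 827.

ΔH ≈ −335 kJ

Bonds broken (reactants):
  C≡C: 1 × 806 = 806
  C–C: 1 × 333 = 333
  C–H: 4 × 422 = 1688
  H–H: 2 × 440 = 880
  Σ(broken) = 3707 kJ
Bonds formed (products):
  C–C: 2 × 333 = 666
  C–H: 8 × 422 = 3376
  Σ(formed) = 4042 kJ
ΔH = Σ(broken) − Σ(formed) = 3707 − 4042 = −335 kJ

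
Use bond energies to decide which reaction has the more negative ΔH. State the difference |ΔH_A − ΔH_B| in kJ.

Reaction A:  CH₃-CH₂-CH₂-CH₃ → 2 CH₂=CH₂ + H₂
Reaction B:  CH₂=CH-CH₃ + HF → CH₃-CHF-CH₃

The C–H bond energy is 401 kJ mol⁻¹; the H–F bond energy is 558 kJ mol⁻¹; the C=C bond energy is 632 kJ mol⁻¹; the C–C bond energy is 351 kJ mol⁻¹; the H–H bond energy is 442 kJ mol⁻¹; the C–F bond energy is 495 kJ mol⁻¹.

Reaction B, by 206 kJ

Reaction A:
  Bonds broken (reactants):
    C–C: 3 × 351 = 1053
    C–H: 10 × 401 = 4010
    Σ(broken) = 5063 kJ
  Bonds formed (products):
    C–H: 8 × 401 = 3208
    C=C: 2 × 632 = 1264
    H–H: 1 × 442 = 442
    Σ(formed) = 4914 kJ
  ΔH_A = 5063 − 4914 = +149 kJ
Reaction B:
  Bonds broken (reactants):
    C–C: 1 × 351 = 351
    C–H: 6 × 401 = 2406
    C=C: 1 × 632 = 632
    H–F: 1 × 558 = 558
    Σ(broken) = 3947 kJ
  Bonds formed (products):
    C–C: 2 × 351 = 702
    C–F: 1 × 495 = 495
    C–H: 7 × 401 = 2807
    Σ(formed) = 4004 kJ
  ΔH_B = 3947 − 4004 = −57 kJ
ΔH_A − ΔH_B = +206 kJ, so reaction B has the more negative ΔH; |ΔH_A − ΔH_B| = 206 kJ.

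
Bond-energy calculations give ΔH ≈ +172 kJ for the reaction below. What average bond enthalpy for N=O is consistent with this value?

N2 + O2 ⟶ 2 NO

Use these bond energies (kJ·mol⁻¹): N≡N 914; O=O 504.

D(N=O) ≈ 623 kJ/mol

Let D be the N=O bond energy.
Σ(broken) = 1×914 + 1×504 = 1418
Σ(formed) = 2×D = 2D
ΔH = Σ(broken) − Σ(formed) = (1418) − (2D) = +1418 − 2D
Setting this equal to +172 kJ gives 2D = 1246, so D = 623 kJ/mol.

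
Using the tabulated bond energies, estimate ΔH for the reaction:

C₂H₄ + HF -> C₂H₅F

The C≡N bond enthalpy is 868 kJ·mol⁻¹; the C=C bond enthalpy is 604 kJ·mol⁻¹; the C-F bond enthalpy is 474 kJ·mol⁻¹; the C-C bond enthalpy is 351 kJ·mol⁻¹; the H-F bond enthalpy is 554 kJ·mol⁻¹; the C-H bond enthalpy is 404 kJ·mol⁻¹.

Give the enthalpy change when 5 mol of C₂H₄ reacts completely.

ΔH = −355 kJ

Bonds broken (reactants):
  C-H: 4 × 404 = 1616
  C=C: 1 × 604 = 604
  H-F: 1 × 554 = 554
  Σ(broken) = 2774 kJ
Bonds formed (products):
  C-C: 1 × 351 = 351
  C-F: 1 × 474 = 474
  C-H: 5 × 404 = 2020
  Σ(formed) = 2845 kJ
ΔH = Σ(broken) − Σ(formed) = 2774 − 2845 = −71 kJ
For 5× the reaction as written: 5 × (−71) = −355 kJ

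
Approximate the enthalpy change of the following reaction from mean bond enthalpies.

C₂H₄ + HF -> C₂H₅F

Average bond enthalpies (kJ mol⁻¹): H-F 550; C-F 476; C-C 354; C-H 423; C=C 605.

ΔH ≈ −98 kJ

Bonds broken (reactants):
  C-H: 4 × 423 = 1692
  C=C: 1 × 605 = 605
  H-F: 1 × 550 = 550
  Σ(broken) = 2847 kJ
Bonds formed (products):
  C-C: 1 × 354 = 354
  C-F: 1 × 476 = 476
  C-H: 5 × 423 = 2115
  Σ(formed) = 2945 kJ
ΔH = Σ(broken) − Σ(formed) = 2847 − 2945 = −98 kJ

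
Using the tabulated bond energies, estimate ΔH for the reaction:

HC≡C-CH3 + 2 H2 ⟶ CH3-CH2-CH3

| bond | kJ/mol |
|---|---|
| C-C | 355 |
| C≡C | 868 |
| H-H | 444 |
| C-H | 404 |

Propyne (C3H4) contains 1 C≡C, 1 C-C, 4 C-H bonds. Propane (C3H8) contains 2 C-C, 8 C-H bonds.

Bonds broken (reactants):
  C≡C: 1 × 868 = 868
  C-C: 1 × 355 = 355
  C-H: 4 × 404 = 1616
  H-H: 2 × 444 = 888
  Σ(broken) = 3727 kJ
Bonds formed (products):
  C-C: 2 × 355 = 710
  C-H: 8 × 404 = 3232
  Σ(formed) = 3942 kJ
ΔH = Σ(broken) − Σ(formed) = 3727 − 3942 = −215 kJ

ΔH ≈ −215 kJ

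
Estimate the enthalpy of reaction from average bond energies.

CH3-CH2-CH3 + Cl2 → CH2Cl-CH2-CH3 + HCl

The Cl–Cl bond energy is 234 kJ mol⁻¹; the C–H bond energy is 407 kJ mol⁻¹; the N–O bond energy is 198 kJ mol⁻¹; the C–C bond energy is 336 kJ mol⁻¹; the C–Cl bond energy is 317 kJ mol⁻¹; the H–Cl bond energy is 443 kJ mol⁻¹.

ΔH ≈ −119 kJ

Bonds broken (reactants):
  C–C: 2 × 336 = 672
  C–H: 8 × 407 = 3256
  Cl–Cl: 1 × 234 = 234
  Σ(broken) = 4162 kJ
Bonds formed (products):
  C–C: 2 × 336 = 672
  C–Cl: 1 × 317 = 317
  C–H: 7 × 407 = 2849
  H–Cl: 1 × 443 = 443
  Σ(formed) = 4281 kJ
ΔH = Σ(broken) − Σ(formed) = 4162 − 4281 = −119 kJ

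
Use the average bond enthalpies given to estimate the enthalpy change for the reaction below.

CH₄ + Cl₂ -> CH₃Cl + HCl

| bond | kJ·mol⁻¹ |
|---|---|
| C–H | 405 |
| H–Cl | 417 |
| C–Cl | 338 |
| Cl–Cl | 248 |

Bonds broken (reactants):
  C–H: 4 × 405 = 1620
  Cl–Cl: 1 × 248 = 248
  Σ(broken) = 1868 kJ
Bonds formed (products):
  C–Cl: 1 × 338 = 338
  C–H: 3 × 405 = 1215
  H–Cl: 1 × 417 = 417
  Σ(formed) = 1970 kJ
ΔH = Σ(broken) − Σ(formed) = 1868 − 1970 = −102 kJ

ΔH ≈ −102 kJ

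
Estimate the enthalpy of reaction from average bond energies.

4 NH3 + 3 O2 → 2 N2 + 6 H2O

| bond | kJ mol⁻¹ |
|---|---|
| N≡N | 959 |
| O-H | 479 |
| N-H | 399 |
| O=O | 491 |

ΔH ≈ −1405 kJ

Bonds broken (reactants):
  N-H: 12 × 399 = 4788
  O=O: 3 × 491 = 1473
  Σ(broken) = 6261 kJ
Bonds formed (products):
  N≡N: 2 × 959 = 1918
  O-H: 12 × 479 = 5748
  Σ(formed) = 7666 kJ
ΔH = Σ(broken) − Σ(formed) = 6261 − 7666 = −1405 kJ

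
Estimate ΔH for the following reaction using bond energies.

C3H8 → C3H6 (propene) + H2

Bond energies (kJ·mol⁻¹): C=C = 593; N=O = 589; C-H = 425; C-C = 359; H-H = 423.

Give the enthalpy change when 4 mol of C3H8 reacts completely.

Bonds broken (reactants):
  C-C: 2 × 359 = 718
  C-H: 8 × 425 = 3400
  Σ(broken) = 4118 kJ
Bonds formed (products):
  C-C: 1 × 359 = 359
  C-H: 6 × 425 = 2550
  C=C: 1 × 593 = 593
  H-H: 1 × 423 = 423
  Σ(formed) = 3925 kJ
ΔH = Σ(broken) − Σ(formed) = 4118 − 3925 = +193 kJ
For 4× the reaction as written: 4 × (+193) = +772 kJ

ΔH = +772 kJ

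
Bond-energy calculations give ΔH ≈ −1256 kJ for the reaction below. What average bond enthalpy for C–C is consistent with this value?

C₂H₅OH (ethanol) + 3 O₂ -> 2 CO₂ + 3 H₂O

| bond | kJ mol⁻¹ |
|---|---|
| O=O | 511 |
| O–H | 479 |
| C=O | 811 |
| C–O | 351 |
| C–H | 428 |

Let D be the C–C bond energy.
Σ(broken) = 1×D + 5×428 + 1×351 + 1×479 + 3×511 = 4503 + D
Σ(formed) = 4×811 + 6×479 = 6118
ΔH = Σ(broken) − Σ(formed) = (4503 + D) − (6118) = −1615 + D
Setting this equal to −1256 kJ gives D = 359 kJ/mol.

D(C–C) ≈ 359 kJ/mol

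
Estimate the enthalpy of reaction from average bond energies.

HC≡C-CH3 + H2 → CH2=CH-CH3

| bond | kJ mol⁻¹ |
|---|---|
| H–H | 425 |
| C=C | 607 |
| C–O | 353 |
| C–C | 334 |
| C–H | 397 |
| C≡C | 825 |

Bonds broken (reactants):
  C≡C: 1 × 825 = 825
  C–C: 1 × 334 = 334
  C–H: 4 × 397 = 1588
  H–H: 1 × 425 = 425
  Σ(broken) = 3172 kJ
Bonds formed (products):
  C–C: 1 × 334 = 334
  C–H: 6 × 397 = 2382
  C=C: 1 × 607 = 607
  Σ(formed) = 3323 kJ
ΔH = Σ(broken) − Σ(formed) = 3172 − 3323 = −151 kJ

ΔH ≈ −151 kJ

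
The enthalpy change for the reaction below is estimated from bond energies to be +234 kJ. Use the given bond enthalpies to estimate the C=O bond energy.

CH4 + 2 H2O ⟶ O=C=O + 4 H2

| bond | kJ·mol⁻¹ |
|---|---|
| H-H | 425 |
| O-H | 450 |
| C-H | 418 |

D(C=O) ≈ 769 kJ/mol

Let D be the C=O bond energy.
Σ(broken) = 4×418 + 4×450 = 3472
Σ(formed) = 2×D + 4×425 = 1700 + 2D
ΔH = Σ(broken) − Σ(formed) = (3472) − (1700 + 2D) = +1772 − 2D
Setting this equal to +234 kJ gives 2D = 1538, so D = 769 kJ/mol.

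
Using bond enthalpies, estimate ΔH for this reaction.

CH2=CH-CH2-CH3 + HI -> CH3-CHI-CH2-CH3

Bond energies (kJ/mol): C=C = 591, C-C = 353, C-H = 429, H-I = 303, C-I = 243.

Bonds broken (reactants):
  C-C: 2 × 353 = 706
  C-H: 8 × 429 = 3432
  C=C: 1 × 591 = 591
  H-I: 1 × 303 = 303
  Σ(broken) = 5032 kJ
Bonds formed (products):
  C-C: 3 × 353 = 1059
  C-H: 9 × 429 = 3861
  C-I: 1 × 243 = 243
  Σ(formed) = 5163 kJ
ΔH = Σ(broken) − Σ(formed) = 5032 − 5163 = −131 kJ

ΔH ≈ −131 kJ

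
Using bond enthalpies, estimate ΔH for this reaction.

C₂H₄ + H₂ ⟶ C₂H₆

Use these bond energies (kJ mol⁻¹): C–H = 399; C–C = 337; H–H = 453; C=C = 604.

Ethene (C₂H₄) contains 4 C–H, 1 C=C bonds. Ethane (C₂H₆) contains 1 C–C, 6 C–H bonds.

ΔH ≈ −78 kJ

Bonds broken (reactants):
  C–H: 4 × 399 = 1596
  C=C: 1 × 604 = 604
  H–H: 1 × 453 = 453
  Σ(broken) = 2653 kJ
Bonds formed (products):
  C–C: 1 × 337 = 337
  C–H: 6 × 399 = 2394
  Σ(formed) = 2731 kJ
ΔH = Σ(broken) − Σ(formed) = 2653 − 2731 = −78 kJ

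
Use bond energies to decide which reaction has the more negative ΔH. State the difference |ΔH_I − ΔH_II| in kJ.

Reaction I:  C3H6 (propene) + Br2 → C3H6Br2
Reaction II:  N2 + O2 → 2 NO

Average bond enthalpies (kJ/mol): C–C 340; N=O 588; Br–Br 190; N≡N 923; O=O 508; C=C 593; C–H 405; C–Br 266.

Reaction I, by 344 kJ

Reaction I:
  Bonds broken (reactants):
    Br–Br: 1 × 190 = 190
    C–C: 1 × 340 = 340
    C–H: 6 × 405 = 2430
    C=C: 1 × 593 = 593
    Σ(broken) = 3553 kJ
  Bonds formed (products):
    C–Br: 2 × 266 = 532
    C–C: 2 × 340 = 680
    C–H: 6 × 405 = 2430
    Σ(formed) = 3642 kJ
  ΔH_I = 3553 − 3642 = −89 kJ
Reaction II:
  Bonds broken (reactants):
    N≡N: 1 × 923 = 923
    O=O: 1 × 508 = 508
    Σ(broken) = 1431 kJ
  Bonds formed (products):
    N=O: 2 × 588 = 1176
    Σ(formed) = 1176 kJ
  ΔH_II = 1431 − 1176 = +255 kJ
ΔH_I − ΔH_II = −344 kJ, so reaction I has the more negative ΔH; |ΔH_I − ΔH_II| = 344 kJ.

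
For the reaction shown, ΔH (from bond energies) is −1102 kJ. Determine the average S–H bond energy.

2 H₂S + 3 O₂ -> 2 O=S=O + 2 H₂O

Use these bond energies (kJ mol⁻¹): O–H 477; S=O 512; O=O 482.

Let D be the S–H bond energy.
Σ(broken) = 3×482 + 4×D = 1446 + 4D
Σ(formed) = 4×477 + 4×512 = 3956
ΔH = Σ(broken) − Σ(formed) = (1446 + 4D) − (3956) = −2510 + 4D
Setting this equal to −1102 kJ gives 4D = 1408, so D = 352 kJ/mol.

D(S–H) ≈ 352 kJ/mol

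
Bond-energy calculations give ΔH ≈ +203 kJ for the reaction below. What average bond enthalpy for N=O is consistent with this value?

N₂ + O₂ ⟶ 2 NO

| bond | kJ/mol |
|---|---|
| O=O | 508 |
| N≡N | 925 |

Let D be the N=O bond energy.
Σ(broken) = 1×925 + 1×508 = 1433
Σ(formed) = 2×D = 2D
ΔH = Σ(broken) − Σ(formed) = (1433) − (2D) = +1433 − 2D
Setting this equal to +203 kJ gives 2D = 1230, so D = 615 kJ/mol.

D(N=O) ≈ 615 kJ/mol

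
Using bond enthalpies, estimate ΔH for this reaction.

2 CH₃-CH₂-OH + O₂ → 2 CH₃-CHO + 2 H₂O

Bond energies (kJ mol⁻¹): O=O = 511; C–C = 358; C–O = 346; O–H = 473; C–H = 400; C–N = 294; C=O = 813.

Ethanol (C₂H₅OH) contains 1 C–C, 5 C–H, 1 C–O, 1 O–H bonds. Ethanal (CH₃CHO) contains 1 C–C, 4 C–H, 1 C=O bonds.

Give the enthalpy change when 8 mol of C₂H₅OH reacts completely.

ΔH = −2276 kJ

Bonds broken (reactants):
  C–C: 2 × 358 = 716
  C–H: 10 × 400 = 4000
  C–O: 2 × 346 = 692
  O–H: 2 × 473 = 946
  O=O: 1 × 511 = 511
  Σ(broken) = 6865 kJ
Bonds formed (products):
  C–C: 2 × 358 = 716
  C–H: 8 × 400 = 3200
  C=O: 2 × 813 = 1626
  O–H: 4 × 473 = 1892
  Σ(formed) = 7434 kJ
ΔH = Σ(broken) − Σ(formed) = 6865 − 7434 = −569 kJ
For 4× the reaction as written: 4 × (−569) = −2276 kJ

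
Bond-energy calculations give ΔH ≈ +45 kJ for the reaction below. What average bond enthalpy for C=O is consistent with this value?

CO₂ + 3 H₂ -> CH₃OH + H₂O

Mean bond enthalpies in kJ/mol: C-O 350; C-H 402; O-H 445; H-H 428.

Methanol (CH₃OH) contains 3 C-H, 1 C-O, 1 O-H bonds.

Let D be the C=O bond energy.
Σ(broken) = 2×D + 3×428 = 1284 + 2D
Σ(formed) = 3×402 + 1×350 + 3×445 = 2891
ΔH = Σ(broken) − Σ(formed) = (1284 + 2D) − (2891) = −1607 + 2D
Setting this equal to +45 kJ gives 2D = 1652, so D = 826 kJ/mol.

D(C=O) ≈ 826 kJ/mol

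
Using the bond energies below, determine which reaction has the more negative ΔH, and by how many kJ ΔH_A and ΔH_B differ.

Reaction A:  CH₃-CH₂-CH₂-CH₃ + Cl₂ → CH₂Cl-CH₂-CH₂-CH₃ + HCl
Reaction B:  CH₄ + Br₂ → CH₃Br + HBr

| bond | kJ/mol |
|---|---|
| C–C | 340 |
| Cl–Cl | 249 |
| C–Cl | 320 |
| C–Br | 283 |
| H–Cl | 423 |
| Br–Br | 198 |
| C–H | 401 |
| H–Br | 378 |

Reaction A, by 31 kJ

Reaction A:
  Bonds broken (reactants):
    C–C: 3 × 340 = 1020
    C–H: 10 × 401 = 4010
    Cl–Cl: 1 × 249 = 249
    Σ(broken) = 5279 kJ
  Bonds formed (products):
    C–C: 3 × 340 = 1020
    C–Cl: 1 × 320 = 320
    C–H: 9 × 401 = 3609
    H–Cl: 1 × 423 = 423
    Σ(formed) = 5372 kJ
  ΔH_A = 5279 − 5372 = −93 kJ
Reaction B:
  Bonds broken (reactants):
    Br–Br: 1 × 198 = 198
    C–H: 4 × 401 = 1604
    Σ(broken) = 1802 kJ
  Bonds formed (products):
    C–Br: 1 × 283 = 283
    C–H: 3 × 401 = 1203
    H–Br: 1 × 378 = 378
    Σ(formed) = 1864 kJ
  ΔH_B = 1802 − 1864 = −62 kJ
ΔH_A − ΔH_B = −31 kJ, so reaction A has the more negative ΔH; |ΔH_A − ΔH_B| = 31 kJ.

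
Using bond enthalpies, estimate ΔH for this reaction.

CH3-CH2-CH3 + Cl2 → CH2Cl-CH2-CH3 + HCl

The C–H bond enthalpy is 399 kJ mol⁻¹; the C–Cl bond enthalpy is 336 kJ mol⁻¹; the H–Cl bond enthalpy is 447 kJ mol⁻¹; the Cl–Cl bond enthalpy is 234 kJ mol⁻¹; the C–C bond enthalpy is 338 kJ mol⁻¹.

Bonds broken (reactants):
  C–C: 2 × 338 = 676
  C–H: 8 × 399 = 3192
  Cl–Cl: 1 × 234 = 234
  Σ(broken) = 4102 kJ
Bonds formed (products):
  C–C: 2 × 338 = 676
  C–Cl: 1 × 336 = 336
  C–H: 7 × 399 = 2793
  H–Cl: 1 × 447 = 447
  Σ(formed) = 4252 kJ
ΔH = Σ(broken) − Σ(formed) = 4102 − 4252 = −150 kJ

ΔH ≈ −150 kJ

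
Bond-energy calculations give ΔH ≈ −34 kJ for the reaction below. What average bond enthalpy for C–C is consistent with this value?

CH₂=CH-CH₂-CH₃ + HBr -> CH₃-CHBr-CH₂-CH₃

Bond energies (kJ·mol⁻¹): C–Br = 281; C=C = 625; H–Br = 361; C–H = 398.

Let D be the C–C bond energy.
Σ(broken) = 2×D + 8×398 + 1×625 + 1×361 = 4170 + 2D
Σ(formed) = 1×281 + 3×D + 9×398 = 3863 + 3D
ΔH = Σ(broken) − Σ(formed) = (4170 + 2D) − (3863 + 3D) = +307 − D
Setting this equal to −34 kJ gives D = 341 kJ/mol.

D(C–C) ≈ 341 kJ/mol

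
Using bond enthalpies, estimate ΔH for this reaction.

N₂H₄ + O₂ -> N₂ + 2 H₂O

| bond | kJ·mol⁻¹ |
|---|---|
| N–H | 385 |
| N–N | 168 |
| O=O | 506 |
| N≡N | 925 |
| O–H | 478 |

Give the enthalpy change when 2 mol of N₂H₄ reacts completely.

ΔH = −1246 kJ

Bonds broken (reactants):
  N–H: 4 × 385 = 1540
  N–N: 1 × 168 = 168
  O=O: 1 × 506 = 506
  Σ(broken) = 2214 kJ
Bonds formed (products):
  N≡N: 1 × 925 = 925
  O–H: 4 × 478 = 1912
  Σ(formed) = 2837 kJ
ΔH = Σ(broken) − Σ(formed) = 2214 − 2837 = −623 kJ
For 2× the reaction as written: 2 × (−623) = −1246 kJ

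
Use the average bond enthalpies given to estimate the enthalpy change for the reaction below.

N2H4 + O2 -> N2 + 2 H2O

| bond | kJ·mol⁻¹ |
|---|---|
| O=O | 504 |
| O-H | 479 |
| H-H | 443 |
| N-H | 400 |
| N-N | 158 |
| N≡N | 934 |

ΔH ≈ −588 kJ

Bonds broken (reactants):
  N-H: 4 × 400 = 1600
  N-N: 1 × 158 = 158
  O=O: 1 × 504 = 504
  Σ(broken) = 2262 kJ
Bonds formed (products):
  N≡N: 1 × 934 = 934
  O-H: 4 × 479 = 1916
  Σ(formed) = 2850 kJ
ΔH = Σ(broken) − Σ(formed) = 2262 − 2850 = −588 kJ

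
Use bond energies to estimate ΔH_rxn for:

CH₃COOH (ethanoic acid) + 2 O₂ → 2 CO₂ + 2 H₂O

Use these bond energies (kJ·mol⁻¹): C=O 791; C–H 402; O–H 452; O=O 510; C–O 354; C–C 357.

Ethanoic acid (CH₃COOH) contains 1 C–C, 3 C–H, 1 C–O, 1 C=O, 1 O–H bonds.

ΔH ≈ −792 kJ

Bonds broken (reactants):
  C–C: 1 × 357 = 357
  C–H: 3 × 402 = 1206
  C–O: 1 × 354 = 354
  C=O: 1 × 791 = 791
  O–H: 1 × 452 = 452
  O=O: 2 × 510 = 1020
  Σ(broken) = 4180 kJ
Bonds formed (products):
  C=O: 4 × 791 = 3164
  O–H: 4 × 452 = 1808
  Σ(formed) = 4972 kJ
ΔH = Σ(broken) − Σ(formed) = 4180 − 4972 = −792 kJ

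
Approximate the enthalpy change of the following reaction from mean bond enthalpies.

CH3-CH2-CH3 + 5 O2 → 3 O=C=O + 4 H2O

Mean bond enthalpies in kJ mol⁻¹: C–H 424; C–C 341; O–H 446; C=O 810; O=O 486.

ΔH ≈ −1924 kJ

Bonds broken (reactants):
  C–C: 2 × 341 = 682
  C–H: 8 × 424 = 3392
  O=O: 5 × 486 = 2430
  Σ(broken) = 6504 kJ
Bonds formed (products):
  C=O: 6 × 810 = 4860
  O–H: 8 × 446 = 3568
  Σ(formed) = 8428 kJ
ΔH = Σ(broken) − Σ(formed) = 6504 − 8428 = −1924 kJ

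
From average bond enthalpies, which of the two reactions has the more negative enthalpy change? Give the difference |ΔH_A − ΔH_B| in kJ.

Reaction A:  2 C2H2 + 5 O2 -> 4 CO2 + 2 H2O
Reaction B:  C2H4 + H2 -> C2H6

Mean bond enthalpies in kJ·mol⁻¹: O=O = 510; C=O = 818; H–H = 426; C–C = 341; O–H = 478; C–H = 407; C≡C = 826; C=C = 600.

Reaction A:
  Bonds broken (reactants):
    C≡C: 2 × 826 = 1652
    C–H: 4 × 407 = 1628
    O=O: 5 × 510 = 2550
    Σ(broken) = 5830 kJ
  Bonds formed (products):
    C=O: 8 × 818 = 6544
    O–H: 4 × 478 = 1912
    Σ(formed) = 8456 kJ
  ΔH_A = 5830 − 8456 = −2626 kJ
Reaction B:
  Bonds broken (reactants):
    C–H: 4 × 407 = 1628
    C=C: 1 × 600 = 600
    H–H: 1 × 426 = 426
    Σ(broken) = 2654 kJ
  Bonds formed (products):
    C–C: 1 × 341 = 341
    C–H: 6 × 407 = 2442
    Σ(formed) = 2783 kJ
  ΔH_B = 2654 − 2783 = −129 kJ
ΔH_A − ΔH_B = −2497 kJ, so reaction A has the more negative ΔH; |ΔH_A − ΔH_B| = 2497 kJ.

Reaction A, by 2497 kJ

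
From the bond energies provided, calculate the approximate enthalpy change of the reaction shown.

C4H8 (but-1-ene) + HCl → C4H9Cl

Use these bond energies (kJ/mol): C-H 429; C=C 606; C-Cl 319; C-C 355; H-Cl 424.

ΔH ≈ −73 kJ

Bonds broken (reactants):
  C-C: 2 × 355 = 710
  C-H: 8 × 429 = 3432
  C=C: 1 × 606 = 606
  H-Cl: 1 × 424 = 424
  Σ(broken) = 5172 kJ
Bonds formed (products):
  C-C: 3 × 355 = 1065
  C-Cl: 1 × 319 = 319
  C-H: 9 × 429 = 3861
  Σ(formed) = 5245 kJ
ΔH = Σ(broken) − Σ(formed) = 5172 − 5245 = −73 kJ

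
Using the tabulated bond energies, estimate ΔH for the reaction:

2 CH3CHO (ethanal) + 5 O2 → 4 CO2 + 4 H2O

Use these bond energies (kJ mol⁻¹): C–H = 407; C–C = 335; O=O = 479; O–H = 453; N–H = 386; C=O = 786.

Bonds broken (reactants):
  C–C: 2 × 335 = 670
  C–H: 8 × 407 = 3256
  C=O: 2 × 786 = 1572
  O=O: 5 × 479 = 2395
  Σ(broken) = 7893 kJ
Bonds formed (products):
  C=O: 8 × 786 = 6288
  O–H: 8 × 453 = 3624
  Σ(formed) = 9912 kJ
ΔH = Σ(broken) − Σ(formed) = 7893 − 9912 = −2019 kJ

ΔH ≈ −2019 kJ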